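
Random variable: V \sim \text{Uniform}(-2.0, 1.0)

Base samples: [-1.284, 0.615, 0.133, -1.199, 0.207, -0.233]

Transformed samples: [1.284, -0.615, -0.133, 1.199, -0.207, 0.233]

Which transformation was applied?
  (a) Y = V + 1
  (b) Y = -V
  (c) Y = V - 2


Checking option (b) Y = -V:
  V = -1.284 -> Y = 1.284 ✓
  V = 0.615 -> Y = -0.615 ✓
  V = 0.133 -> Y = -0.133 ✓
All samples match this transformation.

(b) -V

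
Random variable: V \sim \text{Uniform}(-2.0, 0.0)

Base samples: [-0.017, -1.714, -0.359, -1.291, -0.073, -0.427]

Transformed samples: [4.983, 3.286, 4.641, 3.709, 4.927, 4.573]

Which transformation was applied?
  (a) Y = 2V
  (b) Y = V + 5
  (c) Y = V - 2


Checking option (b) Y = V + 5:
  V = -0.017 -> Y = 4.983 ✓
  V = -1.714 -> Y = 3.286 ✓
  V = -0.359 -> Y = 4.641 ✓
All samples match this transformation.

(b) V + 5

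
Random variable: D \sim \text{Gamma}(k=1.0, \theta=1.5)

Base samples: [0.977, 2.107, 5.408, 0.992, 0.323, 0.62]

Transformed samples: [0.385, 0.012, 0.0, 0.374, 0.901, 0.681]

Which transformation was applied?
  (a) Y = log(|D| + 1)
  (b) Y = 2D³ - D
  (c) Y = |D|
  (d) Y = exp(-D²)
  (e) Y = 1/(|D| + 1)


Checking option (d) Y = exp(-D²):
  D = 0.977 -> Y = 0.385 ✓
  D = 2.107 -> Y = 0.012 ✓
  D = 5.408 -> Y = 0.0 ✓
All samples match this transformation.

(d) exp(-D²)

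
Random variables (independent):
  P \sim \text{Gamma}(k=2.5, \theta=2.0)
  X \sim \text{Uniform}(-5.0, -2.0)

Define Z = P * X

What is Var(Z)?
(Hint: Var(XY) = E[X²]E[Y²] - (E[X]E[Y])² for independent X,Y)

Var(XY) = E[X²]E[Y²] - (E[X]E[Y])²
E[P] = 5, Var(P) = 10
E[X] = -3.5, Var(X) = 0.75
E[P²] = 10 + 5² = 35
E[X²] = 0.75 + (-3.5)² = 13
Var(Z) = 35*13 - (5*(-3.5))²
= 455 - 306.25 = 148.75

148.75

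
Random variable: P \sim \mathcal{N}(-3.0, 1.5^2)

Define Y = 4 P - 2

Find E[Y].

For Y = 4P - 2:
E[Y] = 4 * E[P] - 2
E[P] = -3.0 = -3
E[Y] = 4 * (-3) - 2 = -14

-14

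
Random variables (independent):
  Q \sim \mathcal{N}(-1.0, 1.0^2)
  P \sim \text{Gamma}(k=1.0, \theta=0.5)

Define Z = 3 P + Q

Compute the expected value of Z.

E[Z] = 1*E[Q] + 3*E[P]
E[Q] = -1
E[P] = 0.5
E[Z] = 1*(-1) + 3*0.5 = 0.5

0.5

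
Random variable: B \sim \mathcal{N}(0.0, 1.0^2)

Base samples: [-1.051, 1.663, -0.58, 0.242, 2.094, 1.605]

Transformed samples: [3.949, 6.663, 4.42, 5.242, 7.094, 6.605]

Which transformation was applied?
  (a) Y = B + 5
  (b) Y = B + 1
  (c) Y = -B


Checking option (a) Y = B + 5:
  B = -1.051 -> Y = 3.949 ✓
  B = 1.663 -> Y = 6.663 ✓
  B = -0.58 -> Y = 4.42 ✓
All samples match this transformation.

(a) B + 5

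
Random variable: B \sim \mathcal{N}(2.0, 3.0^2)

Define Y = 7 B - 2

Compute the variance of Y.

For Y = aB + b: Var(Y) = a² * Var(B)
Var(B) = 3.0^2 = 9
Var(Y) = 7² * 9 = 49 * 9 = 441

441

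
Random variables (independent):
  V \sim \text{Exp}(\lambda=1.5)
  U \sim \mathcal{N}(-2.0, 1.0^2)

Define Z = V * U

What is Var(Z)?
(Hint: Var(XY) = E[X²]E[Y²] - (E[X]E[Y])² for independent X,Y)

Var(XY) = E[X²]E[Y²] - (E[X]E[Y])²
E[V] = 0.66666667, Var(V) = 0.44444444
E[U] = -2, Var(U) = 1
E[V²] = 0.44444444 + 0.66666667² = 0.88888889
E[U²] = 1 + (-2)² = 5
Var(Z) = 0.88888889*5 - (0.66666667*(-2))²
= 4.4444444 - 1.7777778 = 2.6666667

2.6666667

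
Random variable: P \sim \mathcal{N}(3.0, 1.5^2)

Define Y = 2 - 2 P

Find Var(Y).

For Y = aP + b: Var(Y) = a² * Var(P)
Var(P) = 1.5^2 = 2.25
Var(Y) = (-2)² * 2.25 = 4 * 2.25 = 9

9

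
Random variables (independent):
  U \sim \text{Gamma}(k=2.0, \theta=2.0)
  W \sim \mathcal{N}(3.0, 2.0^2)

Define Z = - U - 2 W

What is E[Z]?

E[Z] = -1*E[U] - 2*E[W]
E[U] = 4
E[W] = 3
E[Z] = -1*4 - 2*3 = -10

-10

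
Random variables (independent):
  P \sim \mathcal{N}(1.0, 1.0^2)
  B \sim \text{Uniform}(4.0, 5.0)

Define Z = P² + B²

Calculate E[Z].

E[Z] = E[P²] + E[B²]
E[P²] = Var(P) + E[P]² = 1 + 1 = 2
E[B²] = Var(B) + E[B]² = 0.083333333 + 20.25 = 20.333333
E[Z] = 2 + 20.333333 = 22.333333

22.333333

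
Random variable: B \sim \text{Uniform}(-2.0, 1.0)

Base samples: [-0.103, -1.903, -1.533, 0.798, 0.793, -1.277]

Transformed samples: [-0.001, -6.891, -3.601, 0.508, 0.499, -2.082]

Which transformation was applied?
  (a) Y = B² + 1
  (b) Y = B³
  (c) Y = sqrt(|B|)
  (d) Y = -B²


Checking option (b) Y = B³:
  B = -0.103 -> Y = -0.001 ✓
  B = -1.903 -> Y = -6.891 ✓
  B = -1.533 -> Y = -3.601 ✓
All samples match this transformation.

(b) B³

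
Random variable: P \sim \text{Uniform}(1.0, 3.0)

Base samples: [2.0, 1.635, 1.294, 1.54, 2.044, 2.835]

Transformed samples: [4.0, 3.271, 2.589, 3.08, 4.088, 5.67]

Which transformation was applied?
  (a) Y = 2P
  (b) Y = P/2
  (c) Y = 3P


Checking option (a) Y = 2P:
  P = 2.0 -> Y = 4.0 ✓
  P = 1.635 -> Y = 3.271 ✓
  P = 1.294 -> Y = 2.589 ✓
All samples match this transformation.

(a) 2P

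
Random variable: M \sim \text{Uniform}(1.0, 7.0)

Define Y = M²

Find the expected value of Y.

E[M²] = Var(M) + (E[M])² = 3 + 16 = 19

19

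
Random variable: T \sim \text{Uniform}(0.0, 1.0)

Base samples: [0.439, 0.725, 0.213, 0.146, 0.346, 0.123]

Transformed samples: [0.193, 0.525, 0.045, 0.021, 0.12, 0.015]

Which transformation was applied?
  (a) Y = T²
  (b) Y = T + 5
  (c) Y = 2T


Checking option (a) Y = T²:
  T = 0.439 -> Y = 0.193 ✓
  T = 0.725 -> Y = 0.525 ✓
  T = 0.213 -> Y = 0.045 ✓
All samples match this transformation.

(a) T²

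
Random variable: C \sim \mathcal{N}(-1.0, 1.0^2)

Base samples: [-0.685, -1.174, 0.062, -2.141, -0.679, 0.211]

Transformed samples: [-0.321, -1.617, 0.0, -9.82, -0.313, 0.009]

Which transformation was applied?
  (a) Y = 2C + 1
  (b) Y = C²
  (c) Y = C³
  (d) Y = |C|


Checking option (c) Y = C³:
  C = -0.685 -> Y = -0.321 ✓
  C = -1.174 -> Y = -1.617 ✓
  C = 0.062 -> Y = 0.0 ✓
All samples match this transformation.

(c) C³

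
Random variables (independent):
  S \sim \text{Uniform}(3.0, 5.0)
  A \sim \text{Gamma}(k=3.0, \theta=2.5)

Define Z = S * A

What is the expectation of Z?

For independent RVs: E[XY] = E[X]*E[Y]
E[S] = 4
E[A] = 7.5
E[Z] = 4 * 7.5 = 30

30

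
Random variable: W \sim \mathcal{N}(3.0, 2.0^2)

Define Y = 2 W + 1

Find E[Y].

For Y = 2W + 1:
E[Y] = 2 * E[W] + 1
E[W] = 3.0 = 3
E[Y] = 2 * 3 + 1 = 7

7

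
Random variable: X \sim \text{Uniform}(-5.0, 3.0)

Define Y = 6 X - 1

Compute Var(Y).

For Y = aX + b: Var(Y) = a² * Var(X)
Var(X) = (3 + 5)^2/12 = 5.3333333
Var(Y) = 6² * 5.3333333 = 36 * 5.3333333 = 192

192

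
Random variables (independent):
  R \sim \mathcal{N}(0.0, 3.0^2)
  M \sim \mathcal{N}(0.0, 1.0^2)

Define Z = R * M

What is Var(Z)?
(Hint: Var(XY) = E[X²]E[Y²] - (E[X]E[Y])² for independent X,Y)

Var(XY) = E[X²]E[Y²] - (E[X]E[Y])²
E[R] = 0, Var(R) = 9
E[M] = 0, Var(M) = 1
E[R²] = 9 + 0² = 9
E[M²] = 1 + 0² = 1
Var(Z) = 9*1 - (0*0)²
= 9 - 0 = 9

9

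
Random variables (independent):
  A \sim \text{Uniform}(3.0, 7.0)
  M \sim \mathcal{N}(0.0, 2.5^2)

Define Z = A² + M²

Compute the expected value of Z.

E[Z] = E[A²] + E[M²]
E[A²] = Var(A) + E[A]² = 1.3333333 + 25 = 26.333333
E[M²] = Var(M) + E[M]² = 6.25 + 0 = 6.25
E[Z] = 26.333333 + 6.25 = 32.583333

32.583333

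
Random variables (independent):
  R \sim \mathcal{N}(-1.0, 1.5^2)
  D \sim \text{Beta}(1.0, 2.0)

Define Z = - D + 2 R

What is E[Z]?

E[Z] = 2*E[R] - 1*E[D]
E[R] = -1
E[D] = 0.33333333
E[Z] = 2*(-1) - 1*0.33333333 = -2.3333333

-2.3333333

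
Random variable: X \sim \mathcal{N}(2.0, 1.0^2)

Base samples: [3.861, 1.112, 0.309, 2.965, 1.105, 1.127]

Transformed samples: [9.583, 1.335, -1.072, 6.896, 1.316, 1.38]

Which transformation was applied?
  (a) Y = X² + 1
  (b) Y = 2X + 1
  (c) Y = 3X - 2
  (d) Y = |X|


Checking option (c) Y = 3X - 2:
  X = 3.861 -> Y = 9.583 ✓
  X = 1.112 -> Y = 1.335 ✓
  X = 0.309 -> Y = -1.072 ✓
All samples match this transformation.

(c) 3X - 2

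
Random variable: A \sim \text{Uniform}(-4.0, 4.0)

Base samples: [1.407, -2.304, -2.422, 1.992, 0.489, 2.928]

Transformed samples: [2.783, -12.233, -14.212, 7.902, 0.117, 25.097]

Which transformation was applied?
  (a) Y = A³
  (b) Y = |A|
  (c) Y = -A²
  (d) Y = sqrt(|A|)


Checking option (a) Y = A³:
  A = 1.407 -> Y = 2.783 ✓
  A = -2.304 -> Y = -12.233 ✓
  A = -2.422 -> Y = -14.212 ✓
All samples match this transformation.

(a) A³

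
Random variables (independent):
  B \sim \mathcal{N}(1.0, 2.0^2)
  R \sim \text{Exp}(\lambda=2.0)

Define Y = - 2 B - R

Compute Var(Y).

For independent RVs: Var(aX + bY) = a²Var(X) + b²Var(Y)
Var(B) = 4
Var(R) = 0.25
Var(Y) = (-2)²*4 + (-1)²*0.25
= 4*4 + 1*0.25 = 16.25

16.25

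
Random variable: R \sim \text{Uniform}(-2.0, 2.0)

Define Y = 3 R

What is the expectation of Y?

For Y = 3R:
E[Y] = 3 * E[R]
E[R] = (-2 + 2)/2 = 0
E[Y] = 3 * 0 = 0

0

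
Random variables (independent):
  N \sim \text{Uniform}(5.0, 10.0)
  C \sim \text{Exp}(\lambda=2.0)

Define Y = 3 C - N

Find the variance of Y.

For independent RVs: Var(aX + bY) = a²Var(X) + b²Var(Y)
Var(N) = 2.0833333
Var(C) = 0.25
Var(Y) = (-1)²*2.0833333 + 3²*0.25
= 1*2.0833333 + 9*0.25 = 4.3333333

4.3333333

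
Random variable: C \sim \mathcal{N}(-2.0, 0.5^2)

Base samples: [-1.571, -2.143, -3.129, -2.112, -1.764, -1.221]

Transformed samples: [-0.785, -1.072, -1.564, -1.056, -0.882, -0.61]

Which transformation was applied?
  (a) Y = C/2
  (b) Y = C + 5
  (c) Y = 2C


Checking option (a) Y = C/2:
  C = -1.571 -> Y = -0.785 ✓
  C = -2.143 -> Y = -1.072 ✓
  C = -3.129 -> Y = -1.564 ✓
All samples match this transformation.

(a) C/2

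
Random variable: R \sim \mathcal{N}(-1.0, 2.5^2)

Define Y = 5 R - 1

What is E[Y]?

For Y = 5R - 1:
E[Y] = 5 * E[R] - 1
E[R] = -1.0 = -1
E[Y] = 5 * (-1) - 1 = -6

-6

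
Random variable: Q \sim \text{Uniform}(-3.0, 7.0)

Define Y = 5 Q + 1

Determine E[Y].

For Y = 5Q + 1:
E[Y] = 5 * E[Q] + 1
E[Q] = (-3 + 7)/2 = 2
E[Y] = 5 * 2 + 1 = 11

11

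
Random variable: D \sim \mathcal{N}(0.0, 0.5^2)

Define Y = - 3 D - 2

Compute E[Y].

For Y = -3D - 2:
E[Y] = -3 * E[D] - 2
E[D] = 0.0 = 0
E[Y] = -3 * 0 - 2 = -2

-2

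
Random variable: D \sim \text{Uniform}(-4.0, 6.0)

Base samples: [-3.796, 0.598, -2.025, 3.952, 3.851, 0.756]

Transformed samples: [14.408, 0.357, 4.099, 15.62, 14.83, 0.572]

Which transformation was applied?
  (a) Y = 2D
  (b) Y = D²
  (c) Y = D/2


Checking option (b) Y = D²:
  D = -3.796 -> Y = 14.408 ✓
  D = 0.598 -> Y = 0.357 ✓
  D = -2.025 -> Y = 4.099 ✓
All samples match this transformation.

(b) D²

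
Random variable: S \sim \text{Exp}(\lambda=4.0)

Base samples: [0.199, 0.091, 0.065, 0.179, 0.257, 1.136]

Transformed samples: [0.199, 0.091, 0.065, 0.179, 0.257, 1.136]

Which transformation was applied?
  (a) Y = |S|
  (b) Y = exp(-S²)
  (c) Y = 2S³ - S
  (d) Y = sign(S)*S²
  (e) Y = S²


Checking option (a) Y = |S|:
  S = 0.199 -> Y = 0.199 ✓
  S = 0.091 -> Y = 0.091 ✓
  S = 0.065 -> Y = 0.065 ✓
All samples match this transformation.

(a) |S|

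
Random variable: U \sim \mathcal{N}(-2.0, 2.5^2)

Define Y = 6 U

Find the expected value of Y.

For Y = 6U:
E[Y] = 6 * E[U]
E[U] = -2.0 = -2
E[Y] = 6 * (-2) = -12

-12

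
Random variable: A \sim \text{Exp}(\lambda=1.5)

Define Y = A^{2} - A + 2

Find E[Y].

E[Y] = 1*E[A²] - 1*E[A] + 2
E[A] = 0.66666667
E[A²] = Var(A) + (E[A])² = 0.44444444 + 0.44444444 = 0.88888889
E[Y] = 1*0.88888889 - 1*0.66666667 + 2 = 2.2222222

2.2222222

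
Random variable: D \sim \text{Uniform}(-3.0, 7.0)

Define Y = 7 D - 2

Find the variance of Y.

For Y = aD + b: Var(Y) = a² * Var(D)
Var(D) = (7 + 3)^2/12 = 8.3333333
Var(Y) = 7² * 8.3333333 = 49 * 8.3333333 = 408.33333

408.33333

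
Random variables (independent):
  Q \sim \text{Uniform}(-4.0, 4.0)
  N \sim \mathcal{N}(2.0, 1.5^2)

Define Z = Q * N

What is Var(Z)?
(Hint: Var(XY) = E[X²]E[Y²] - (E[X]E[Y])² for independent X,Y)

Var(XY) = E[X²]E[Y²] - (E[X]E[Y])²
E[Q] = 0, Var(Q) = 5.3333333
E[N] = 2, Var(N) = 2.25
E[Q²] = 5.3333333 + 0² = 5.3333333
E[N²] = 2.25 + 2² = 6.25
Var(Z) = 5.3333333*6.25 - (0*2)²
= 33.333333 - 0 = 33.333333

33.333333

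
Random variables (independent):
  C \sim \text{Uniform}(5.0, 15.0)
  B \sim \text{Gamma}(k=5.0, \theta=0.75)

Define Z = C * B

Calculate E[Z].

For independent RVs: E[XY] = E[X]*E[Y]
E[C] = 10
E[B] = 3.75
E[Z] = 10 * 3.75 = 37.5

37.5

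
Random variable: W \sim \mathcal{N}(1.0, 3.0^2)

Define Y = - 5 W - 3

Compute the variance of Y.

For Y = aW + b: Var(Y) = a² * Var(W)
Var(W) = 3.0^2 = 9
Var(Y) = (-5)² * 9 = 25 * 9 = 225

225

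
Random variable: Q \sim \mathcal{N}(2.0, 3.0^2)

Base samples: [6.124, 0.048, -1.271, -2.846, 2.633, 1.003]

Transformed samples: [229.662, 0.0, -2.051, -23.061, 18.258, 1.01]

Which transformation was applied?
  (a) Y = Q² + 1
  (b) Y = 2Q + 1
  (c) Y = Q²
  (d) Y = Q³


Checking option (d) Y = Q³:
  Q = 6.124 -> Y = 229.662 ✓
  Q = 0.048 -> Y = 0.0 ✓
  Q = -1.271 -> Y = -2.051 ✓
All samples match this transformation.

(d) Q³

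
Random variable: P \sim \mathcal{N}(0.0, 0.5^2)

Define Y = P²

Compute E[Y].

Using E[X²] = Var(X) + (E[X])²:
E[P] = 0
Var(P) = 0.5^2 = 0.25
E[P²] = 0.25 + 0² = 0.25 + 0 = 0.25

0.25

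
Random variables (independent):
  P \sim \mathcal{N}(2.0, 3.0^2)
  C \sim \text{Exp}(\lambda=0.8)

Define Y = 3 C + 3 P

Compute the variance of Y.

For independent RVs: Var(aX + bY) = a²Var(X) + b²Var(Y)
Var(P) = 9
Var(C) = 1.5625
Var(Y) = 3²*9 + 3²*1.5625
= 9*9 + 9*1.5625 = 95.0625

95.0625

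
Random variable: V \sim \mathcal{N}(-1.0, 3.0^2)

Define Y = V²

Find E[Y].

E[V²] = Var(V) + (E[V])² = 9 + 1 = 10

10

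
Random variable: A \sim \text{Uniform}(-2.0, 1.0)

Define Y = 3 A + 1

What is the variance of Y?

For Y = aA + b: Var(Y) = a² * Var(A)
Var(A) = (1 + 2)^2/12 = 0.75
Var(Y) = 3² * 0.75 = 9 * 0.75 = 6.75

6.75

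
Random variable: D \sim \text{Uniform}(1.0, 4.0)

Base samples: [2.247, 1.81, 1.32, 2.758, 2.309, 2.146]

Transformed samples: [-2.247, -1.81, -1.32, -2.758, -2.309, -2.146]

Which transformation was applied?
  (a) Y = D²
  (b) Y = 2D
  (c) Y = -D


Checking option (c) Y = -D:
  D = 2.247 -> Y = -2.247 ✓
  D = 1.81 -> Y = -1.81 ✓
  D = 1.32 -> Y = -1.32 ✓
All samples match this transformation.

(c) -D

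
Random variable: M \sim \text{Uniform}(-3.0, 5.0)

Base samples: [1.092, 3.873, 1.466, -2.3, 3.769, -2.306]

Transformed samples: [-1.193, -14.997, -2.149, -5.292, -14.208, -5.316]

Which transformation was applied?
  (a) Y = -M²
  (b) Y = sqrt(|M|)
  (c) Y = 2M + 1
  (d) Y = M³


Checking option (a) Y = -M²:
  M = 1.092 -> Y = -1.193 ✓
  M = 3.873 -> Y = -14.997 ✓
  M = 1.466 -> Y = -2.149 ✓
All samples match this transformation.

(a) -M²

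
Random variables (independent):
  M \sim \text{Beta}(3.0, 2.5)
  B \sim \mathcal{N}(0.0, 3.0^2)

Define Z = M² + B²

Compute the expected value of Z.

E[Z] = E[M²] + E[B²]
E[M²] = Var(M) + E[M]² = 0.038143675 + 0.29752066 = 0.33566434
E[B²] = Var(B) + E[B]² = 9 + 0 = 9
E[Z] = 0.33566434 + 9 = 9.3356643

9.3356643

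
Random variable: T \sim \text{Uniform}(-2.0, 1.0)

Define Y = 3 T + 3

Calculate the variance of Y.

For Y = aT + b: Var(Y) = a² * Var(T)
Var(T) = (1 + 2)^2/12 = 0.75
Var(Y) = 3² * 0.75 = 9 * 0.75 = 6.75

6.75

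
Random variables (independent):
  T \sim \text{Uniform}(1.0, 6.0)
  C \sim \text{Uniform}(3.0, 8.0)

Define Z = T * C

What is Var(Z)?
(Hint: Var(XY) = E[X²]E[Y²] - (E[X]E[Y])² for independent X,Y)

Var(XY) = E[X²]E[Y²] - (E[X]E[Y])²
E[T] = 3.5, Var(T) = 2.0833333
E[C] = 5.5, Var(C) = 2.0833333
E[T²] = 2.0833333 + 3.5² = 14.333333
E[C²] = 2.0833333 + 5.5² = 32.333333
Var(Z) = 14.333333*32.333333 - (3.5*5.5)²
= 463.44444 - 370.5625 = 92.881944

92.881944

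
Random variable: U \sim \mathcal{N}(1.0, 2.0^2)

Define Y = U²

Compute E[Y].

E[U²] = Var(U) + (E[U])² = 4 + 1 = 5

5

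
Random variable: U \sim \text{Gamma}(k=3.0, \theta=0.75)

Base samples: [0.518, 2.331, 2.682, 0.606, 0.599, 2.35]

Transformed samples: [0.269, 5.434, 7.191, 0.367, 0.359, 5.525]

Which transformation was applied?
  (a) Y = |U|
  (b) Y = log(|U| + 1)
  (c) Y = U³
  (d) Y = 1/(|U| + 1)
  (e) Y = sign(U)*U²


Checking option (e) Y = sign(U)*U²:
  U = 0.518 -> Y = 0.269 ✓
  U = 2.331 -> Y = 5.434 ✓
  U = 2.682 -> Y = 7.191 ✓
All samples match this transformation.

(e) sign(U)*U²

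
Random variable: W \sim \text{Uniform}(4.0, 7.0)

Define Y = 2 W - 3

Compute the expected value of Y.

For Y = 2W - 3:
E[Y] = 2 * E[W] - 3
E[W] = (4 + 7)/2 = 5.5
E[Y] = 2 * 5.5 - 3 = 8

8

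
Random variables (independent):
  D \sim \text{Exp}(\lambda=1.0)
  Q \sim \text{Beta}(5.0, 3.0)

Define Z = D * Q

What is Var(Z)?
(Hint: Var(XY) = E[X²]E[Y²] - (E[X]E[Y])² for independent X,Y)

Var(XY) = E[X²]E[Y²] - (E[X]E[Y])²
E[D] = 1, Var(D) = 1
E[Q] = 0.625, Var(Q) = 0.026041667
E[D²] = 1 + 1² = 2
E[Q²] = 0.026041667 + 0.625² = 0.41666667
Var(Z) = 2*0.41666667 - (1*0.625)²
= 0.83333333 - 0.390625 = 0.44270833

0.44270833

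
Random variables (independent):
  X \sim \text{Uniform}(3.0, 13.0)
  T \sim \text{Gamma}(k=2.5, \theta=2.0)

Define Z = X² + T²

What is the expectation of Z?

E[Z] = E[X²] + E[T²]
E[X²] = Var(X) + E[X]² = 8.3333333 + 64 = 72.333333
E[T²] = Var(T) + E[T]² = 10 + 25 = 35
E[Z] = 72.333333 + 35 = 107.33333

107.33333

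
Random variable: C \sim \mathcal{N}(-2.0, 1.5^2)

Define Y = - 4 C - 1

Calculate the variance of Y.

For Y = aC + b: Var(Y) = a² * Var(C)
Var(C) = 1.5^2 = 2.25
Var(Y) = (-4)² * 2.25 = 16 * 2.25 = 36

36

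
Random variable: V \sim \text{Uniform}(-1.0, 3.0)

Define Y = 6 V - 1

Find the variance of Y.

For Y = aV + b: Var(Y) = a² * Var(V)
Var(V) = (3 + 1)^2/12 = 1.3333333
Var(Y) = 6² * 1.3333333 = 36 * 1.3333333 = 48

48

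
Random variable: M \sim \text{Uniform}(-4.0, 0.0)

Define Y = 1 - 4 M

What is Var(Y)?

For Y = aM + b: Var(Y) = a² * Var(M)
Var(M) = (0 + 4)^2/12 = 1.3333333
Var(Y) = (-4)² * 1.3333333 = 16 * 1.3333333 = 21.333333

21.333333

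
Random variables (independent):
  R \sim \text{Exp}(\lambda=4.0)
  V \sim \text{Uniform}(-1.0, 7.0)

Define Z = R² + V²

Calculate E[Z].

E[Z] = E[R²] + E[V²]
E[R²] = Var(R) + E[R]² = 0.0625 + 0.0625 = 0.125
E[V²] = Var(V) + E[V]² = 5.3333333 + 9 = 14.333333
E[Z] = 0.125 + 14.333333 = 14.458333

14.458333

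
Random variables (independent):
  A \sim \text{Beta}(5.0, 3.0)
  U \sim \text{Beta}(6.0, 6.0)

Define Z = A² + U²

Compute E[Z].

E[Z] = E[A²] + E[U²]
E[A²] = Var(A) + E[A]² = 0.026041667 + 0.390625 = 0.41666667
E[U²] = Var(U) + E[U]² = 0.019230769 + 0.25 = 0.26923077
E[Z] = 0.41666667 + 0.26923077 = 0.68589744

0.68589744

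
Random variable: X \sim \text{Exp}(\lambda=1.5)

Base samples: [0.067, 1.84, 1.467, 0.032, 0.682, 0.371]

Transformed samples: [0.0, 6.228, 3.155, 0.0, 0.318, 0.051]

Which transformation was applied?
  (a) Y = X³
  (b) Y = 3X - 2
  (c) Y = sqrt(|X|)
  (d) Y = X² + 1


Checking option (a) Y = X³:
  X = 0.067 -> Y = 0.0 ✓
  X = 1.84 -> Y = 6.228 ✓
  X = 1.467 -> Y = 3.155 ✓
All samples match this transformation.

(a) X³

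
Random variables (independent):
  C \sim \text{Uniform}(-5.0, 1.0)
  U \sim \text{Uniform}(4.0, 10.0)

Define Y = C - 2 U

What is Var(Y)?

For independent RVs: Var(aX + bY) = a²Var(X) + b²Var(Y)
Var(C) = 3
Var(U) = 3
Var(Y) = 1²*3 + (-2)²*3
= 1*3 + 4*3 = 15

15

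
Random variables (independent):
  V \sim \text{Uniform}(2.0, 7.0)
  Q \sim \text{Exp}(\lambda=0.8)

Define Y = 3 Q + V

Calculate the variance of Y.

For independent RVs: Var(aX + bY) = a²Var(X) + b²Var(Y)
Var(V) = 2.0833333
Var(Q) = 1.5625
Var(Y) = 1²*2.0833333 + 3²*1.5625
= 1*2.0833333 + 9*1.5625 = 16.145833

16.145833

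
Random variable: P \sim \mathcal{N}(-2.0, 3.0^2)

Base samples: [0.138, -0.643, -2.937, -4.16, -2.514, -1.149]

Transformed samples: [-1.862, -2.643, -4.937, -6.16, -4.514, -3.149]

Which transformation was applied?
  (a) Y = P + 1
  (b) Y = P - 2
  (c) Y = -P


Checking option (b) Y = P - 2:
  P = 0.138 -> Y = -1.862 ✓
  P = -0.643 -> Y = -2.643 ✓
  P = -2.937 -> Y = -4.937 ✓
All samples match this transformation.

(b) P - 2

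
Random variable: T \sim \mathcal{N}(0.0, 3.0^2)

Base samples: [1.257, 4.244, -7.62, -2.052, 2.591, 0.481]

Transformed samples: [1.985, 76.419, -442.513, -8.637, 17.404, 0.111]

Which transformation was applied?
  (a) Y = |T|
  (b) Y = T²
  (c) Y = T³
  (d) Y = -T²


Checking option (c) Y = T³:
  T = 1.257 -> Y = 1.985 ✓
  T = 4.244 -> Y = 76.419 ✓
  T = -7.62 -> Y = -442.513 ✓
All samples match this transformation.

(c) T³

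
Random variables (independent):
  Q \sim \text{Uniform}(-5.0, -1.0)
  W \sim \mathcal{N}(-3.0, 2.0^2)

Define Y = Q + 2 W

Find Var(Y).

For independent RVs: Var(aX + bY) = a²Var(X) + b²Var(Y)
Var(Q) = 1.3333333
Var(W) = 4
Var(Y) = 1²*1.3333333 + 2²*4
= 1*1.3333333 + 4*4 = 17.333333

17.333333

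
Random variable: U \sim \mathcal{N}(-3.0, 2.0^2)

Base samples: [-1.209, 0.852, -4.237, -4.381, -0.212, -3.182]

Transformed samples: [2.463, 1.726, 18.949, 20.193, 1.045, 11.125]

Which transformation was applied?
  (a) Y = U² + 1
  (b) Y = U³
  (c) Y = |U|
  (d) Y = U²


Checking option (a) Y = U² + 1:
  U = -1.209 -> Y = 2.463 ✓
  U = 0.852 -> Y = 1.726 ✓
  U = -4.237 -> Y = 18.949 ✓
All samples match this transformation.

(a) U² + 1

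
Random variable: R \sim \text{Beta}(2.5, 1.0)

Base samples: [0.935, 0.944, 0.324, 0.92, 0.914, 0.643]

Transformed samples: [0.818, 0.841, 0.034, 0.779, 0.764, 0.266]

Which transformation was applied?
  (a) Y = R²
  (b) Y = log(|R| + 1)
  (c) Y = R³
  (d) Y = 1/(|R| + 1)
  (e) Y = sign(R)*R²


Checking option (c) Y = R³:
  R = 0.935 -> Y = 0.818 ✓
  R = 0.944 -> Y = 0.841 ✓
  R = 0.324 -> Y = 0.034 ✓
All samples match this transformation.

(c) R³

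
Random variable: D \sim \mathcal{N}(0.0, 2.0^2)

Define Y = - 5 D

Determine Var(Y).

For Y = aD + b: Var(Y) = a² * Var(D)
Var(D) = 2.0^2 = 4
Var(Y) = (-5)² * 4 = 25 * 4 = 100

100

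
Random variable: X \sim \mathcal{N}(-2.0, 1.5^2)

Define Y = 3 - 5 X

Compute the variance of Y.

For Y = aX + b: Var(Y) = a² * Var(X)
Var(X) = 1.5^2 = 2.25
Var(Y) = (-5)² * 2.25 = 25 * 2.25 = 56.25

56.25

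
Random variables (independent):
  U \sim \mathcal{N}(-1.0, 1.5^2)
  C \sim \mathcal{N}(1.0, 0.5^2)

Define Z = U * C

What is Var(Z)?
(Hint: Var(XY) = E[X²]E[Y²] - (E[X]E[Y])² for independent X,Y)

Var(XY) = E[X²]E[Y²] - (E[X]E[Y])²
E[U] = -1, Var(U) = 2.25
E[C] = 1, Var(C) = 0.25
E[U²] = 2.25 + (-1)² = 3.25
E[C²] = 0.25 + 1² = 1.25
Var(Z) = 3.25*1.25 - (-1*1)²
= 4.0625 - 1 = 3.0625

3.0625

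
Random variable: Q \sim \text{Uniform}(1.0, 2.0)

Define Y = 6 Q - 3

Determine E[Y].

For Y = 6Q - 3:
E[Y] = 6 * E[Q] - 3
E[Q] = (1 + 2)/2 = 1.5
E[Y] = 6 * 1.5 - 3 = 6

6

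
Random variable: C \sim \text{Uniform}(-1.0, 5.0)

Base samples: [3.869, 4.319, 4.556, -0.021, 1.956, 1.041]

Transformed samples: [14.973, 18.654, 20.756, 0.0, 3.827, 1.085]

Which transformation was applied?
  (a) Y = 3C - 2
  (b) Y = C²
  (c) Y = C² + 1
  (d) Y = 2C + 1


Checking option (b) Y = C²:
  C = 3.869 -> Y = 14.973 ✓
  C = 4.319 -> Y = 18.654 ✓
  C = 4.556 -> Y = 20.756 ✓
All samples match this transformation.

(b) C²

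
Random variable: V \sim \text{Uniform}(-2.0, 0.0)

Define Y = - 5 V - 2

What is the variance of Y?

For Y = aV + b: Var(Y) = a² * Var(V)
Var(V) = (0 + 2)^2/12 = 0.33333333
Var(Y) = (-5)² * 0.33333333 = 25 * 0.33333333 = 8.3333333

8.3333333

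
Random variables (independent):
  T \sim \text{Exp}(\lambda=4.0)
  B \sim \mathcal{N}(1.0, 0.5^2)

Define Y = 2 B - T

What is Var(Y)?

For independent RVs: Var(aX + bY) = a²Var(X) + b²Var(Y)
Var(T) = 0.0625
Var(B) = 0.25
Var(Y) = (-1)²*0.0625 + 2²*0.25
= 1*0.0625 + 4*0.25 = 1.0625

1.0625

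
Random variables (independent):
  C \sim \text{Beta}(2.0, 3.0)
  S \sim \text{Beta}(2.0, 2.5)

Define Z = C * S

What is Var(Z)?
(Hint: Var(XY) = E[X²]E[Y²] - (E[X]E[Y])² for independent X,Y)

Var(XY) = E[X²]E[Y²] - (E[X]E[Y])²
E[C] = 0.4, Var(C) = 0.04
E[S] = 0.44444444, Var(S) = 0.044893378
E[C²] = 0.04 + 0.4² = 0.2
E[S²] = 0.044893378 + 0.44444444² = 0.24242424
Var(Z) = 0.2*0.24242424 - (0.4*0.44444444)²
= 0.048484848 - 0.031604938 = 0.01687991

0.01687991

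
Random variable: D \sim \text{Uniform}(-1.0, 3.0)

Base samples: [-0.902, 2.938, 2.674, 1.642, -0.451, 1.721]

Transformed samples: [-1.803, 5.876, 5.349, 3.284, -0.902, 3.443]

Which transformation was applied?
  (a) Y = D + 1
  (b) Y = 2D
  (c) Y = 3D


Checking option (b) Y = 2D:
  D = -0.902 -> Y = -1.803 ✓
  D = 2.938 -> Y = 5.876 ✓
  D = 2.674 -> Y = 5.349 ✓
All samples match this transformation.

(b) 2D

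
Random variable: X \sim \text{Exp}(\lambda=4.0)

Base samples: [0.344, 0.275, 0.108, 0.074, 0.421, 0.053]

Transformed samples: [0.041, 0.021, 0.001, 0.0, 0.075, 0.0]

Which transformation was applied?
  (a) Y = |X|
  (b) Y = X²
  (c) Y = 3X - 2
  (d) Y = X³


Checking option (d) Y = X³:
  X = 0.344 -> Y = 0.041 ✓
  X = 0.275 -> Y = 0.021 ✓
  X = 0.108 -> Y = 0.001 ✓
All samples match this transformation.

(d) X³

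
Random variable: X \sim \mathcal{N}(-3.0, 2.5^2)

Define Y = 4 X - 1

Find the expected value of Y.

For Y = 4X - 1:
E[Y] = 4 * E[X] - 1
E[X] = -3.0 = -3
E[Y] = 4 * (-3) - 1 = -13

-13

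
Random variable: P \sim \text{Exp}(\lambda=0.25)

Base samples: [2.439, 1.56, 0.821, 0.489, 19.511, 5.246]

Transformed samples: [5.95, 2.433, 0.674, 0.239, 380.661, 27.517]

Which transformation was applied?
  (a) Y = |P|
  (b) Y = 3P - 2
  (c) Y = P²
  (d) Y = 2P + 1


Checking option (c) Y = P²:
  P = 2.439 -> Y = 5.95 ✓
  P = 1.56 -> Y = 2.433 ✓
  P = 0.821 -> Y = 0.674 ✓
All samples match this transformation.

(c) P²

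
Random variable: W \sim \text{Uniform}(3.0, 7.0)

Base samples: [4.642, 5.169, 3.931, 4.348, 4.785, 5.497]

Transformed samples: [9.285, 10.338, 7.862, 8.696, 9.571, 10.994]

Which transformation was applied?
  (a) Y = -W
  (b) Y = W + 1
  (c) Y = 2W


Checking option (c) Y = 2W:
  W = 4.642 -> Y = 9.285 ✓
  W = 5.169 -> Y = 10.338 ✓
  W = 3.931 -> Y = 7.862 ✓
All samples match this transformation.

(c) 2W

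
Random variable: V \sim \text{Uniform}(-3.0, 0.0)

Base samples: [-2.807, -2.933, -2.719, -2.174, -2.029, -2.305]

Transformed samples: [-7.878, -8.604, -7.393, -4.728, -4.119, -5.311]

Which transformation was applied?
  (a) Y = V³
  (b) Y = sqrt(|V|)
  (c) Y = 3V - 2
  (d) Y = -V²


Checking option (d) Y = -V²:
  V = -2.807 -> Y = -7.878 ✓
  V = -2.933 -> Y = -8.604 ✓
  V = -2.719 -> Y = -7.393 ✓
All samples match this transformation.

(d) -V²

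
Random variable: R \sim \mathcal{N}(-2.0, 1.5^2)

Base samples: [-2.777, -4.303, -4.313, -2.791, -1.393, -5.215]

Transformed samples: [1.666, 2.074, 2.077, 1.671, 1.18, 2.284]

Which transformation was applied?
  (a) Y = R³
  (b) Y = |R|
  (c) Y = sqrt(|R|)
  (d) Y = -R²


Checking option (c) Y = sqrt(|R|):
  R = -2.777 -> Y = 1.666 ✓
  R = -4.303 -> Y = 2.074 ✓
  R = -4.313 -> Y = 2.077 ✓
All samples match this transformation.

(c) sqrt(|R|)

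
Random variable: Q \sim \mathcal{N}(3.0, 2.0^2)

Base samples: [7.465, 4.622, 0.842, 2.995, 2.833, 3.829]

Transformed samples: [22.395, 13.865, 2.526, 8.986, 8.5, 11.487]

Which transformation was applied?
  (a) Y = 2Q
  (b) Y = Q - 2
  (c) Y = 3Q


Checking option (c) Y = 3Q:
  Q = 7.465 -> Y = 22.395 ✓
  Q = 4.622 -> Y = 13.865 ✓
  Q = 0.842 -> Y = 2.526 ✓
All samples match this transformation.

(c) 3Q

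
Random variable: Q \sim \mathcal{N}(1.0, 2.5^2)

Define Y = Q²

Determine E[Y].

Using E[X²] = Var(X) + (E[X])²:
E[Q] = 1
Var(Q) = 2.5^2 = 6.25
E[Q²] = 6.25 + 1² = 6.25 + 1 = 7.25

7.25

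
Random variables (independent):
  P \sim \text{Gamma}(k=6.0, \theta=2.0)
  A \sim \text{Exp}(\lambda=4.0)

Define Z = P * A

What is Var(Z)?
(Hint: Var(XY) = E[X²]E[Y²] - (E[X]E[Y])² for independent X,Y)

Var(XY) = E[X²]E[Y²] - (E[X]E[Y])²
E[P] = 12, Var(P) = 24
E[A] = 0.25, Var(A) = 0.0625
E[P²] = 24 + 12² = 168
E[A²] = 0.0625 + 0.25² = 0.125
Var(Z) = 168*0.125 - (12*0.25)²
= 21 - 9 = 12

12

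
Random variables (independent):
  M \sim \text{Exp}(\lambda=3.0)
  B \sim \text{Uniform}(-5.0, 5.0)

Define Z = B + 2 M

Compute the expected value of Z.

E[Z] = 2*E[M] + 1*E[B]
E[M] = 0.33333333
E[B] = 0
E[Z] = 2*0.33333333 + 1*0 = 0.66666667

0.66666667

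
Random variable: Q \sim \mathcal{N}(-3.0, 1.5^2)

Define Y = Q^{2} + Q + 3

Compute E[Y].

E[Y] = 1*E[Q²] + 1*E[Q] + 3
E[Q] = -3
E[Q²] = Var(Q) + (E[Q])² = 2.25 + 9 = 11.25
E[Y] = 1*11.25 + 1*(-3) + 3 = 11.25

11.25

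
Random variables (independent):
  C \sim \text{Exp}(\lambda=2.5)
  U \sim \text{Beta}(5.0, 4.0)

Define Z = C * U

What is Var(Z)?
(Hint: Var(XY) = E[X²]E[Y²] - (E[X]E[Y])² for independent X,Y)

Var(XY) = E[X²]E[Y²] - (E[X]E[Y])²
E[C] = 0.4, Var(C) = 0.16
E[U] = 0.55555556, Var(U) = 0.024691358
E[C²] = 0.16 + 0.4² = 0.32
E[U²] = 0.024691358 + 0.55555556² = 0.33333333
Var(Z) = 0.32*0.33333333 - (0.4*0.55555556)²
= 0.10666667 - 0.049382716 = 0.057283951

0.057283951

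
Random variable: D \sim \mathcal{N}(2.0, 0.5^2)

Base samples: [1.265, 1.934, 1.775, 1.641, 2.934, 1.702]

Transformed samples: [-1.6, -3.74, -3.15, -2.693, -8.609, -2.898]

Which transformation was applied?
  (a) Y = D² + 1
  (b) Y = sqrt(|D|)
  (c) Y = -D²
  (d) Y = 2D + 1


Checking option (c) Y = -D²:
  D = 1.265 -> Y = -1.6 ✓
  D = 1.934 -> Y = -3.74 ✓
  D = 1.775 -> Y = -3.15 ✓
All samples match this transformation.

(c) -D²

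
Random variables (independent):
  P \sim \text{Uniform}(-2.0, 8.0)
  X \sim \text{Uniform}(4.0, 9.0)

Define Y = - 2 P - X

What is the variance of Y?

For independent RVs: Var(aX + bY) = a²Var(X) + b²Var(Y)
Var(P) = 8.3333333
Var(X) = 2.0833333
Var(Y) = (-2)²*8.3333333 + (-1)²*2.0833333
= 4*8.3333333 + 1*2.0833333 = 35.416667

35.416667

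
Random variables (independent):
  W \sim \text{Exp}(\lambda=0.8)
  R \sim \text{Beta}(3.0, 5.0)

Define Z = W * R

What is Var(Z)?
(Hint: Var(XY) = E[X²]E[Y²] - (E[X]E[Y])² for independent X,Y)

Var(XY) = E[X²]E[Y²] - (E[X]E[Y])²
E[W] = 1.25, Var(W) = 1.5625
E[R] = 0.375, Var(R) = 0.026041667
E[W²] = 1.5625 + 1.25² = 3.125
E[R²] = 0.026041667 + 0.375² = 0.16666667
Var(Z) = 3.125*0.16666667 - (1.25*0.375)²
= 0.52083333 - 0.21972656 = 0.30110677

0.30110677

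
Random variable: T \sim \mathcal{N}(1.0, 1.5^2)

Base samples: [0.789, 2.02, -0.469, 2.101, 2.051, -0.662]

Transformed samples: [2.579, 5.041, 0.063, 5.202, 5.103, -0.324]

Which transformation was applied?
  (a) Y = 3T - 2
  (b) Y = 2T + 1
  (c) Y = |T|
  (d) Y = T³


Checking option (b) Y = 2T + 1:
  T = 0.789 -> Y = 2.579 ✓
  T = 2.02 -> Y = 5.041 ✓
  T = -0.469 -> Y = 0.063 ✓
All samples match this transformation.

(b) 2T + 1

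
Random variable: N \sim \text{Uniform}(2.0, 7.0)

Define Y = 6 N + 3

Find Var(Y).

For Y = aN + b: Var(Y) = a² * Var(N)
Var(N) = (7 - 2)^2/12 = 2.0833333
Var(Y) = 6² * 2.0833333 = 36 * 2.0833333 = 75

75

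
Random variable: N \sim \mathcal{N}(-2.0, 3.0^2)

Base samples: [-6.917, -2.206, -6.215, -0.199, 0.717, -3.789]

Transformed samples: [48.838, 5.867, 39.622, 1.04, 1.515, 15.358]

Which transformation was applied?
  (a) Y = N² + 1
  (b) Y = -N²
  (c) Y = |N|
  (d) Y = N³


Checking option (a) Y = N² + 1:
  N = -6.917 -> Y = 48.838 ✓
  N = -2.206 -> Y = 5.867 ✓
  N = -6.215 -> Y = 39.622 ✓
All samples match this transformation.

(a) N² + 1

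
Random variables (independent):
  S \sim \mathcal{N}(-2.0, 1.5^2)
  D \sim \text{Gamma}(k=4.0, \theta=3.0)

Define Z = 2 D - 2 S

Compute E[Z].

E[Z] = -2*E[S] + 2*E[D]
E[S] = -2
E[D] = 12
E[Z] = -2*(-2) + 2*12 = 28

28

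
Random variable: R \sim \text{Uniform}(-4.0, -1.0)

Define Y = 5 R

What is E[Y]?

For Y = 5R:
E[Y] = 5 * E[R]
E[R] = (-4 - 1)/2 = -2.5
E[Y] = 5 * (-2.5) = -12.5

-12.5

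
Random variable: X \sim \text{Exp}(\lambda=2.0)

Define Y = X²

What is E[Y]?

E[X²] = Var(X) + (E[X])² = 0.25 + 0.25 = 0.5

0.5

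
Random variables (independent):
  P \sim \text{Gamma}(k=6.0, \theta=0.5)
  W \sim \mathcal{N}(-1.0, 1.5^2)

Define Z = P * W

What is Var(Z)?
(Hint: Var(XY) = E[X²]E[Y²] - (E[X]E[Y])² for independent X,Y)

Var(XY) = E[X²]E[Y²] - (E[X]E[Y])²
E[P] = 3, Var(P) = 1.5
E[W] = -1, Var(W) = 2.25
E[P²] = 1.5 + 3² = 10.5
E[W²] = 2.25 + (-1)² = 3.25
Var(Z) = 10.5*3.25 - (3*(-1))²
= 34.125 - 9 = 25.125

25.125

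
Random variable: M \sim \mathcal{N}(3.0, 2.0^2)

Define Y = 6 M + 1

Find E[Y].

For Y = 6M + 1:
E[Y] = 6 * E[M] + 1
E[M] = 3.0 = 3
E[Y] = 6 * 3 + 1 = 19

19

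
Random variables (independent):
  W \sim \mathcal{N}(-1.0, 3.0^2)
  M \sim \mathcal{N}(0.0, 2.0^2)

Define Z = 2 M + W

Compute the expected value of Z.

E[Z] = 1*E[W] + 2*E[M]
E[W] = -1
E[M] = 0
E[Z] = 1*(-1) + 2*0 = -1

-1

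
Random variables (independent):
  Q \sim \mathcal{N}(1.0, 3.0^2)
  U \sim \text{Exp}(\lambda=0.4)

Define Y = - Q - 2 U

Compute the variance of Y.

For independent RVs: Var(aX + bY) = a²Var(X) + b²Var(Y)
Var(Q) = 9
Var(U) = 6.25
Var(Y) = (-1)²*9 + (-2)²*6.25
= 1*9 + 4*6.25 = 34

34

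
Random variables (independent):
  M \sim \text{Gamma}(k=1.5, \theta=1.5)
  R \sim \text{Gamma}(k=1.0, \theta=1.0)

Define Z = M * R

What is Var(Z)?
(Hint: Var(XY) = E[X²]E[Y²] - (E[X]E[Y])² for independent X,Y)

Var(XY) = E[X²]E[Y²] - (E[X]E[Y])²
E[M] = 2.25, Var(M) = 3.375
E[R] = 1, Var(R) = 1
E[M²] = 3.375 + 2.25² = 8.4375
E[R²] = 1 + 1² = 2
Var(Z) = 8.4375*2 - (2.25*1)²
= 16.875 - 5.0625 = 11.8125

11.8125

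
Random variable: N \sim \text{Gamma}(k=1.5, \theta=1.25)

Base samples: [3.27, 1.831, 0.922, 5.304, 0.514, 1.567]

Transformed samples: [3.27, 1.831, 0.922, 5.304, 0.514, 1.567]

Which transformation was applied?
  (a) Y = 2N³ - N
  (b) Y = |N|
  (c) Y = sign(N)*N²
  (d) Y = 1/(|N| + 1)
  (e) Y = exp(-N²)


Checking option (b) Y = |N|:
  N = 3.27 -> Y = 3.27 ✓
  N = 1.831 -> Y = 1.831 ✓
  N = 0.922 -> Y = 0.922 ✓
All samples match this transformation.

(b) |N|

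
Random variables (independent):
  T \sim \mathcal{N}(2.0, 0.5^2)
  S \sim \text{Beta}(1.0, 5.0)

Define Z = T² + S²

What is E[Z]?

E[Z] = E[T²] + E[S²]
E[T²] = Var(T) + E[T]² = 0.25 + 4 = 4.25
E[S²] = Var(S) + E[S]² = 0.01984127 + 0.027777778 = 0.047619048
E[Z] = 4.25 + 0.047619048 = 4.297619

4.297619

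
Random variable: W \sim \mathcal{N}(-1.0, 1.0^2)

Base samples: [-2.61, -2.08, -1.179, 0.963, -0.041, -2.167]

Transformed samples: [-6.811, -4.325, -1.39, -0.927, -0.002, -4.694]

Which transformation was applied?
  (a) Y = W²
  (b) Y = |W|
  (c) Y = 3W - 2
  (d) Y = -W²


Checking option (d) Y = -W²:
  W = -2.61 -> Y = -6.811 ✓
  W = -2.08 -> Y = -4.325 ✓
  W = -1.179 -> Y = -1.39 ✓
All samples match this transformation.

(d) -W²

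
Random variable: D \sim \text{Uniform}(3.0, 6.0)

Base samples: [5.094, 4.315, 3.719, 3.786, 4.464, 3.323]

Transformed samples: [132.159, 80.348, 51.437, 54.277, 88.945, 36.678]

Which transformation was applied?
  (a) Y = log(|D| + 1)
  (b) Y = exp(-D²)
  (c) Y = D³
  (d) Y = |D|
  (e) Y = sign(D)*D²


Checking option (c) Y = D³:
  D = 5.094 -> Y = 132.159 ✓
  D = 4.315 -> Y = 80.348 ✓
  D = 3.719 -> Y = 51.437 ✓
All samples match this transformation.

(c) D³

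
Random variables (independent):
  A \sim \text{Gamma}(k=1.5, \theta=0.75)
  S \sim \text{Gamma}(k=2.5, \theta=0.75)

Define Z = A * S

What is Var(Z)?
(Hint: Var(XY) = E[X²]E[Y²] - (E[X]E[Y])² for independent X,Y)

Var(XY) = E[X²]E[Y²] - (E[X]E[Y])²
E[A] = 1.125, Var(A) = 0.84375
E[S] = 1.875, Var(S) = 1.40625
E[A²] = 0.84375 + 1.125² = 2.109375
E[S²] = 1.40625 + 1.875² = 4.921875
Var(Z) = 2.109375*4.921875 - (1.125*1.875)²
= 10.38208 - 4.4494629 = 5.9326172

5.9326172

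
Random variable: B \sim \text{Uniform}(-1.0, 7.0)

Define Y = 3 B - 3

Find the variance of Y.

For Y = aB + b: Var(Y) = a² * Var(B)
Var(B) = (7 + 1)^2/12 = 5.3333333
Var(Y) = 3² * 5.3333333 = 9 * 5.3333333 = 48

48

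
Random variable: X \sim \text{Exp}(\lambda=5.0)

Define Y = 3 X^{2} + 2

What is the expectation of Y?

E[Y] = 3*E[X²] + 2
E[X] = 0.2
E[X²] = Var(X) + (E[X])² = 0.04 + 0.04 = 0.08
E[Y] = 3*0.08 + 2 = 2.24

2.24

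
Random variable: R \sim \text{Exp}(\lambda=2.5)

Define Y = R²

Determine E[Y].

E[R²] = Var(R) + (E[R])² = 0.16 + 0.16 = 0.32

0.32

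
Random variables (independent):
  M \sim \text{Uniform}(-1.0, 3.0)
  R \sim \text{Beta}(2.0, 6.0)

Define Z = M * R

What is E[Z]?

For independent RVs: E[XY] = E[X]*E[Y]
E[M] = 1
E[R] = 0.25
E[Z] = 1 * 0.25 = 0.25

0.25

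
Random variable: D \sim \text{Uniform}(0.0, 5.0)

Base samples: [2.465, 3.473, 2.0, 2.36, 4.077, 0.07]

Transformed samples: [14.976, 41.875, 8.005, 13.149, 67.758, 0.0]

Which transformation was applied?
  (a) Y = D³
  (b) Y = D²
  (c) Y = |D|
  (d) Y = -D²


Checking option (a) Y = D³:
  D = 2.465 -> Y = 14.976 ✓
  D = 3.473 -> Y = 41.875 ✓
  D = 2.0 -> Y = 8.005 ✓
All samples match this transformation.

(a) D³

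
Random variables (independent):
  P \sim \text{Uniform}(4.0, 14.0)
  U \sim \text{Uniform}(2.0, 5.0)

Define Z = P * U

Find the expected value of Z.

For independent RVs: E[XY] = E[X]*E[Y]
E[P] = 9
E[U] = 3.5
E[Z] = 9 * 3.5 = 31.5

31.5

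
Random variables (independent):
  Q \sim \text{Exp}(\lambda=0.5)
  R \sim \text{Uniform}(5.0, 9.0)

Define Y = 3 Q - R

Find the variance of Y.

For independent RVs: Var(aX + bY) = a²Var(X) + b²Var(Y)
Var(Q) = 4
Var(R) = 1.3333333
Var(Y) = 3²*4 + (-1)²*1.3333333
= 9*4 + 1*1.3333333 = 37.333333

37.333333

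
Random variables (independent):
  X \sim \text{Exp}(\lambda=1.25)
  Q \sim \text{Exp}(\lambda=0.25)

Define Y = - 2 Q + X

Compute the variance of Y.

For independent RVs: Var(aX + bY) = a²Var(X) + b²Var(Y)
Var(X) = 0.64
Var(Q) = 16
Var(Y) = 1²*0.64 + (-2)²*16
= 1*0.64 + 4*16 = 64.64

64.64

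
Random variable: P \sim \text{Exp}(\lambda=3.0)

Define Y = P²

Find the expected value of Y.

E[P²] = Var(P) + (E[P])² = 0.11111111 + 0.11111111 = 0.22222222

0.22222222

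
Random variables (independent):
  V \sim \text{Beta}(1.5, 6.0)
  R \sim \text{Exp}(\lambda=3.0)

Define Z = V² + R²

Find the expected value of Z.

E[Z] = E[V²] + E[R²]
E[V²] = Var(V) + E[V]² = 0.018823529 + 0.04 = 0.058823529
E[R²] = Var(R) + E[R]² = 0.11111111 + 0.11111111 = 0.22222222
E[Z] = 0.058823529 + 0.22222222 = 0.28104575

0.28104575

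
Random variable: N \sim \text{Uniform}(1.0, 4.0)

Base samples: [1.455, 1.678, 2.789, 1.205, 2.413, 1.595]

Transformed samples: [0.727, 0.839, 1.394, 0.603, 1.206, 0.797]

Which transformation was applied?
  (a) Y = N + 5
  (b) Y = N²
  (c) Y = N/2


Checking option (c) Y = N/2:
  N = 1.455 -> Y = 0.727 ✓
  N = 1.678 -> Y = 0.839 ✓
  N = 2.789 -> Y = 1.394 ✓
All samples match this transformation.

(c) N/2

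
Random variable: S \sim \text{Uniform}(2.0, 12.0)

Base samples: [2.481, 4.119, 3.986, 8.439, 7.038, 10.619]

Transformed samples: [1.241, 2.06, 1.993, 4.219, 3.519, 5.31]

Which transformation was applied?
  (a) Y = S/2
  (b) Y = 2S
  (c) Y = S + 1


Checking option (a) Y = S/2:
  S = 2.481 -> Y = 1.241 ✓
  S = 4.119 -> Y = 2.06 ✓
  S = 3.986 -> Y = 1.993 ✓
All samples match this transformation.

(a) S/2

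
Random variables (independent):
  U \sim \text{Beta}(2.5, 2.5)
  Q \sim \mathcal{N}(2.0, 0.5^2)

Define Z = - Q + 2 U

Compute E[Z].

E[Z] = 2*E[U] - 1*E[Q]
E[U] = 0.5
E[Q] = 2
E[Z] = 2*0.5 - 1*2 = -1

-1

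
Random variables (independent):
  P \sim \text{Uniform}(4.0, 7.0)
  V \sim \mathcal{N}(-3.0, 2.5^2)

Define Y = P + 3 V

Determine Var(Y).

For independent RVs: Var(aX + bY) = a²Var(X) + b²Var(Y)
Var(P) = 0.75
Var(V) = 6.25
Var(Y) = 1²*0.75 + 3²*6.25
= 1*0.75 + 9*6.25 = 57

57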